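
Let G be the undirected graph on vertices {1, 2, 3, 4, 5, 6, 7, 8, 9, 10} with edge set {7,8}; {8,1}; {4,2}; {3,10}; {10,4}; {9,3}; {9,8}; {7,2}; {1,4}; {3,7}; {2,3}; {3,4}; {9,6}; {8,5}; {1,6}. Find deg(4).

Neighbors of 4: 1, 2, 3, 10.

4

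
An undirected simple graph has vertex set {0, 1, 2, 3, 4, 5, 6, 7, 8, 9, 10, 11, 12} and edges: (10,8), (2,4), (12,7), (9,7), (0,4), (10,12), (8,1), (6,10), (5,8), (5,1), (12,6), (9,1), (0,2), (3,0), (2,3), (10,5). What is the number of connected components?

3

Component: {11}
Component: {0, 2, 3, 4}
Component: {1, 5, 6, 7, 8, 9, 10, 12}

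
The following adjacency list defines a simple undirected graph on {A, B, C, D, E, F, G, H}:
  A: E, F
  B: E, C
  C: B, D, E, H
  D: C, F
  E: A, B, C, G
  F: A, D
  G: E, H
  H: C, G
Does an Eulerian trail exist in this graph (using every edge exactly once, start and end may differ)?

Yes

Degrees: A:2, B:2, C:4, D:2, E:4, F:2, G:2, H:2
Odd-degree vertices: none (0 total).
The non-isolated vertices are connected and exactly 0 have odd degree, so an Eulerian trail exists.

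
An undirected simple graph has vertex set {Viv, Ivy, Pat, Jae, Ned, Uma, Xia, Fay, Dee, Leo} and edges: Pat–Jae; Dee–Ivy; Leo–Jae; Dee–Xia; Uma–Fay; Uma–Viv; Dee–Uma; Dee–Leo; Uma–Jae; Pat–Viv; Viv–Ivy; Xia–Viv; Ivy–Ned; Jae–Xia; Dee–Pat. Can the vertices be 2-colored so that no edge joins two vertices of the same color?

Color {Ivy, Pat, Uma, Xia, Leo} black and {Viv, Jae, Ned, Fay, Dee} white. No edge joins two same-colored vertices, so the graph is bipartite.

Yes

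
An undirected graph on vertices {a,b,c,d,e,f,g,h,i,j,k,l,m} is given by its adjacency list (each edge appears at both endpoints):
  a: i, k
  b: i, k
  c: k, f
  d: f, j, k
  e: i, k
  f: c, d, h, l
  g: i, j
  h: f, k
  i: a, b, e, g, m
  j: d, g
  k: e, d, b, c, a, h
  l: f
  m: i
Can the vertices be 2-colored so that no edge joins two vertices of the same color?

Color {f, i, j, k} black and {a, b, c, d, e, g, h, l, m} white. No edge joins two same-colored vertices, so the graph is bipartite.

Yes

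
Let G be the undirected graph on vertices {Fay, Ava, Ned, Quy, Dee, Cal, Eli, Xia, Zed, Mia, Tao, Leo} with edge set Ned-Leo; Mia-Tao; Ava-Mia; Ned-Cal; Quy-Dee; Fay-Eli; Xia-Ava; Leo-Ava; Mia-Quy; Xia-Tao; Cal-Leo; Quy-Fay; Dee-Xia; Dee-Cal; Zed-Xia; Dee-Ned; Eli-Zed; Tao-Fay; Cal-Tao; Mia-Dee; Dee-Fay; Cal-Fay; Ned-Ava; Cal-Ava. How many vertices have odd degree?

4

Degrees: Fay:5, Ava:5, Ned:4, Quy:3, Dee:6, Cal:6, Eli:2, Xia:4, Zed:2, Mia:4, Tao:4, Leo:3
Odd-degree vertices: Fay, Ava, Quy, Leo.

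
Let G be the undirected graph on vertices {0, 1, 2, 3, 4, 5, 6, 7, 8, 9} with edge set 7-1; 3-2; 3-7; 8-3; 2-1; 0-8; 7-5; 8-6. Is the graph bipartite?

Yes

Partition the vertices as {2, 4, 7, 8, 9} vs {0, 1, 3, 5, 6}. Each listed edge has one endpoint in each part, so the graph is bipartite.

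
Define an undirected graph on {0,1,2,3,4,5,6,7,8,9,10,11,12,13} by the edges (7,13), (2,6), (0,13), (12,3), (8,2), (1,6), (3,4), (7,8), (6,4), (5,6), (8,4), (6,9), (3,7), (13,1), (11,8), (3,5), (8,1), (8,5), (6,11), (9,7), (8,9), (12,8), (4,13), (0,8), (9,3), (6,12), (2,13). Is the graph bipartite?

7-9-6-4-13-7 is an odd cycle (length 5), and a bipartite graph can contain only even cycles.

No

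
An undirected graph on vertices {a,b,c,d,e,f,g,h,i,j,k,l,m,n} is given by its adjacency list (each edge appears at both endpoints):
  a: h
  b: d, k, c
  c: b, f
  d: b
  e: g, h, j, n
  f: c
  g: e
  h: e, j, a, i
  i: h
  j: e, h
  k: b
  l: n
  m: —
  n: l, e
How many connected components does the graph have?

3

Component: {m}
Component: {b, c, d, f, k}
Component: {a, e, g, h, i, j, l, n}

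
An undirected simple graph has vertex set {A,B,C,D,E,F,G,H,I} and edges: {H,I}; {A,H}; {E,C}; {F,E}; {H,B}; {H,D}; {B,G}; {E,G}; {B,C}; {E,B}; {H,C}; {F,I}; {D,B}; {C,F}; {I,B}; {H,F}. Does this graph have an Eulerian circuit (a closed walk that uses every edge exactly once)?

No

Degrees: A:1, B:6, C:4, D:2, E:4, F:4, G:2, H:6, I:3
A, I have odd degree; an Eulerian circuit needs every degree to be even, so none exists.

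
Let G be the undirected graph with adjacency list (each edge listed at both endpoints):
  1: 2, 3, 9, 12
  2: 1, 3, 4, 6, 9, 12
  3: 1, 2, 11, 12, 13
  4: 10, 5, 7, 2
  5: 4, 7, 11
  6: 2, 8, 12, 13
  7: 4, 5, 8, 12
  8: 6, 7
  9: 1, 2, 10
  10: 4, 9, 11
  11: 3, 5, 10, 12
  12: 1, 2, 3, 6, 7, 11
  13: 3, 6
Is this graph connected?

Yes

Starting from 1 and exploring outward reaches every vertex (1, 3, 2, 9, 12, 13, 11, 4, 6, 10, 7, 5, 8); the graph is connected.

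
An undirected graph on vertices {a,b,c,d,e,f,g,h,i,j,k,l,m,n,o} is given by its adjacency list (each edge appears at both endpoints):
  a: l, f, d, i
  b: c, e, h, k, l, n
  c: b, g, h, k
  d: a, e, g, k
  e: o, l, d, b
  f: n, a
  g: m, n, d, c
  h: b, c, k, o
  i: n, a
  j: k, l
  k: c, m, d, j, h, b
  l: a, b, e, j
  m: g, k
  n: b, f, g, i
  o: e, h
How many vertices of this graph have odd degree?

0

Degrees: a:4, b:6, c:4, d:4, e:4, f:2, g:4, h:4, i:2, j:2, k:6, l:4, m:2, n:4, o:2
Odd-degree vertices: none.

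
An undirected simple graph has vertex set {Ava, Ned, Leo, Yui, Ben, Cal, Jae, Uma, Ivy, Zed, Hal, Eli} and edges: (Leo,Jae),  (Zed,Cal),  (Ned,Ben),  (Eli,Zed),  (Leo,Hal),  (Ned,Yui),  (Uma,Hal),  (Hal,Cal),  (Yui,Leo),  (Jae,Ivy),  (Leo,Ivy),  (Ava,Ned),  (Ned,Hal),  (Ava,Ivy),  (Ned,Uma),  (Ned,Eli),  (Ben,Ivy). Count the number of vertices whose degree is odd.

Degrees: Ava:2, Ned:6, Leo:4, Yui:2, Ben:2, Cal:2, Jae:2, Uma:2, Ivy:4, Zed:2, Hal:4, Eli:2
Odd-degree vertices: none.

0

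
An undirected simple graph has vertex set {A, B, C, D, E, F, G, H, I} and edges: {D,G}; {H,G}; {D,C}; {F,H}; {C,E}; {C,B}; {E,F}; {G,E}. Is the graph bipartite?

Partition the vertices as {A, C, F, G, I} vs {B, D, E, H}. Each listed edge has one endpoint in each part, so the graph is bipartite.

Yes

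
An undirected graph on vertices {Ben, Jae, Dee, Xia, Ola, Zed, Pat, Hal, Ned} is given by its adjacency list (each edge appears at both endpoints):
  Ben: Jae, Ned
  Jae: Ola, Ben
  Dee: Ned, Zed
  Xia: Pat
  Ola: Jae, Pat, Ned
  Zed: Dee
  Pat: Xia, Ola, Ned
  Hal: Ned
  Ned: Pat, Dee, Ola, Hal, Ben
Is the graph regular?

No

Degrees: Ben:2, Jae:2, Dee:2, Xia:1, Ola:3, Zed:1, Pat:3, Hal:1, Ned:5
Vertex Xia has degree 1 while Ned has degree 5, so the graph is not regular.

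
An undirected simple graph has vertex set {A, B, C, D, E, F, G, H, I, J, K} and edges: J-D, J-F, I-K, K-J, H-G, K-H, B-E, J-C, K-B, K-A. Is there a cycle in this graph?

The graph has 11 vertices, 10 edges, and 1 connected component.
A forest on 11 vertices with 1 component has exactly 10 edges, which matches — so no cycle.

No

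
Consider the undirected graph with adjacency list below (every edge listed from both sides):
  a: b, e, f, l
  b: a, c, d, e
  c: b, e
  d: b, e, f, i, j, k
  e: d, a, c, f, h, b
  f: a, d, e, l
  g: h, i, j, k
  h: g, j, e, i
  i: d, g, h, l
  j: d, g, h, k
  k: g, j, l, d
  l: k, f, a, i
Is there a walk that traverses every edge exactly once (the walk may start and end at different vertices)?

Yes

Degrees: a:4, b:4, c:2, d:6, e:6, f:4, g:4, h:4, i:4, j:4, k:4, l:4
Odd-degree vertices: none (0 total).
The non-isolated vertices are connected and exactly 0 have odd degree, so an Eulerian trail exists.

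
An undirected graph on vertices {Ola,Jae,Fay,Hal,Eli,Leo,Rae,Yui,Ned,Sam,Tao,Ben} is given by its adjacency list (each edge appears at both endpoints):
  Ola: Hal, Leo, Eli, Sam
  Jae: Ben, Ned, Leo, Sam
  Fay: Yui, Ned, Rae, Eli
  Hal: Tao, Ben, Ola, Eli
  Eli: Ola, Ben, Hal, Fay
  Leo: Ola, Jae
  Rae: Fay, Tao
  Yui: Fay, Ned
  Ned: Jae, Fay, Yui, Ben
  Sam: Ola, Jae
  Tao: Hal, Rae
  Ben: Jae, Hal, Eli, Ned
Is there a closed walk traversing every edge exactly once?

Yes

Degrees: Ola:4, Jae:4, Fay:4, Hal:4, Eli:4, Leo:2, Rae:2, Yui:2, Ned:4, Sam:2, Tao:2, Ben:4
Every vertex has even degree and the edges form a single connected piece, so an Eulerian circuit exists.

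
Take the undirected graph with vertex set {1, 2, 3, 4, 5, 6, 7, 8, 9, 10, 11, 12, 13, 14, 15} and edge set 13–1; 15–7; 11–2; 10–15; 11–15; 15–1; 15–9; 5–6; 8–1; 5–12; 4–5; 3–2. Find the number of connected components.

3

Component: {14}
Component: {4, 5, 6, 12}
Component: {1, 2, 3, 7, 8, 9, 10, 11, 13, 15}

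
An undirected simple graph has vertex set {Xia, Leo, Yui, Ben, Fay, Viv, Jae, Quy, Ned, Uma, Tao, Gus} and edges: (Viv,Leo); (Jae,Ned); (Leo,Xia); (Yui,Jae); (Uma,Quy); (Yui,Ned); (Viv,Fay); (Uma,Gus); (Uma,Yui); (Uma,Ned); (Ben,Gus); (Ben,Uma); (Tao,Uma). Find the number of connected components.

Component: {Xia, Leo, Fay, Viv}
Component: {Yui, Ben, Jae, Quy, Ned, Uma, Tao, Gus}

2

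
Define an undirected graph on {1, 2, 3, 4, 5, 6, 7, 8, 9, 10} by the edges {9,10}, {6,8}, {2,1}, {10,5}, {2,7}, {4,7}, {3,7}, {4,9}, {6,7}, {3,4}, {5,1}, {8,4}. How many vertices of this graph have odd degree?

Degrees: 1:2, 2:2, 3:2, 4:4, 5:2, 6:2, 7:4, 8:2, 9:2, 10:2
Odd-degree vertices: none.

0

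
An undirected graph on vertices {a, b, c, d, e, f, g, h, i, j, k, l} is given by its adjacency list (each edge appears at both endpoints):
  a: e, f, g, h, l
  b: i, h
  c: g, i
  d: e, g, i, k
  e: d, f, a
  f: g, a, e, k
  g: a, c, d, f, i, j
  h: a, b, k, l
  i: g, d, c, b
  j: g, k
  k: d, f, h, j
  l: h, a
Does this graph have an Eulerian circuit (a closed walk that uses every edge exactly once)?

Degrees: a:5, b:2, c:2, d:4, e:3, f:4, g:6, h:4, i:4, j:2, k:4, l:2
a, e have odd degree; an Eulerian circuit needs every degree to be even, so none exists.

No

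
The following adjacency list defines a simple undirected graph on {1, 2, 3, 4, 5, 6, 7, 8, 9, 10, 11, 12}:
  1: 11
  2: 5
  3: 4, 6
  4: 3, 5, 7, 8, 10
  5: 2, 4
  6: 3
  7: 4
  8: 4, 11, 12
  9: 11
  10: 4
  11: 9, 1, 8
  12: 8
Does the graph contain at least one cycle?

No

|V| = 12, |E| = 11, number of components = 1.
Since 11 = 12 - 1, the graph is a forest and contains no cycle.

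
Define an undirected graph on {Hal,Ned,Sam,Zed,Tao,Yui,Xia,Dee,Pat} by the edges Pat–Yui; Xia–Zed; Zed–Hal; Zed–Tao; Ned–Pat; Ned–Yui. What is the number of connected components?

Component: {Sam}
Component: {Dee}
Component: {Ned, Yui, Pat}
Component: {Hal, Zed, Tao, Xia}

4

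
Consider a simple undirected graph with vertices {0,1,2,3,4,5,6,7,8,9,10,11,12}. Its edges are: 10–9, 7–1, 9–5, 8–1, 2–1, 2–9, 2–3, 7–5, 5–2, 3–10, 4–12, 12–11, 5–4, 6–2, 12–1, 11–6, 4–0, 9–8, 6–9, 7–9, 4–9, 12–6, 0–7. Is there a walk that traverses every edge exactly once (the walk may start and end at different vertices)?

Degrees: 0:2, 1:4, 2:5, 3:2, 4:4, 5:4, 6:4, 7:4, 8:2, 9:7, 10:2, 11:2, 12:4
Odd-degree vertices: 2, 9 (2 total).
With 2 odd-degree vertices and all edges in one connected piece, an Eulerian trail exists (from 2 to 9).

Yes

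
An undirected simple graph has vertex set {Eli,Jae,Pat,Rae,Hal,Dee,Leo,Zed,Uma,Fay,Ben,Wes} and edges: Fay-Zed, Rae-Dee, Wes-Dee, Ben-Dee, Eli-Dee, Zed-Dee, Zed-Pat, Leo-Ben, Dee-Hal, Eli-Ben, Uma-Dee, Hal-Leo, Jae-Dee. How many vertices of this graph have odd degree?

Degrees: Eli:2, Jae:1, Pat:1, Rae:1, Hal:2, Dee:8, Leo:2, Zed:3, Uma:1, Fay:1, Ben:3, Wes:1
Odd-degree vertices: Jae, Pat, Rae, Zed, Uma, Fay, Ben, Wes.

8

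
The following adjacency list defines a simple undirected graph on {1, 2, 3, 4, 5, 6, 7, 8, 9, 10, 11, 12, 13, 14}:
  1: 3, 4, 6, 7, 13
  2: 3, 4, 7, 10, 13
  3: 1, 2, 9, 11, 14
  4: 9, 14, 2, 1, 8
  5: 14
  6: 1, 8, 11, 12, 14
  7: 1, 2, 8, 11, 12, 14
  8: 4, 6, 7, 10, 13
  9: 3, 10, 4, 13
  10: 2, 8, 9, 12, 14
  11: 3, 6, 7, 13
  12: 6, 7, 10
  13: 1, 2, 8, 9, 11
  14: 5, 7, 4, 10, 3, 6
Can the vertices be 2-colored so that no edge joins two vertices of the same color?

Partition the vertices as {3, 4, 5, 6, 7, 10, 13} vs {1, 2, 8, 9, 11, 12, 14}. Each listed edge has one endpoint in each part, so the graph is bipartite.

Yes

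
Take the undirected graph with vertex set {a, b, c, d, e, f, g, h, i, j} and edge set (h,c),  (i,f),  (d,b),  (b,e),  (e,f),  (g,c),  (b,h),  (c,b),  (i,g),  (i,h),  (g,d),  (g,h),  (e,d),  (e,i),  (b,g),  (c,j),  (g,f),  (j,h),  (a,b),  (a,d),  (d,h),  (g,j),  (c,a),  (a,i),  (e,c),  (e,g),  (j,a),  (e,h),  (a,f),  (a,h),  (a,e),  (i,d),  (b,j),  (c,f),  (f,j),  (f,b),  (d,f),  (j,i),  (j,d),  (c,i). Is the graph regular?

Degrees: a:8, b:8, c:8, d:8, e:8, f:8, g:8, h:8, i:8, j:8
Every vertex has degree 8, so the graph is 8-regular.

Yes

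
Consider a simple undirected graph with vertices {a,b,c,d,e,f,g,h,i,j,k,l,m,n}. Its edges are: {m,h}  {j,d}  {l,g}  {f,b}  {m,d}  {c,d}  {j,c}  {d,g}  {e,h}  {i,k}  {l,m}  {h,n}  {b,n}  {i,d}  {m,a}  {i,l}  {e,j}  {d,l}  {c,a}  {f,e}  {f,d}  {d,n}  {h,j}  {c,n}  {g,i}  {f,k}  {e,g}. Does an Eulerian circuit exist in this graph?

Yes

Degrees: a:2, b:2, c:4, d:8, e:4, f:4, g:4, h:4, i:4, j:4, k:2, l:4, m:4, n:4
All degrees are even and the non-isolated vertices are connected — an Eulerian circuit exists.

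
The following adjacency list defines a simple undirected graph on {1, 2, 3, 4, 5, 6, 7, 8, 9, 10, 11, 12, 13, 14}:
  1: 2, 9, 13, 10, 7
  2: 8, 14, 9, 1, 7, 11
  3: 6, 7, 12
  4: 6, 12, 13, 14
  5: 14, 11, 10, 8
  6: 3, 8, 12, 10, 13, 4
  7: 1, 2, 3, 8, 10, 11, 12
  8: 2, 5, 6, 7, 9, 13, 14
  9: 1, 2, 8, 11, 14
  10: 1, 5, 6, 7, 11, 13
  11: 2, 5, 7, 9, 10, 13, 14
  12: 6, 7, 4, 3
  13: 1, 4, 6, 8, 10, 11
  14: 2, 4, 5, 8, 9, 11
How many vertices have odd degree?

6

Degrees: 1:5, 2:6, 3:3, 4:4, 5:4, 6:6, 7:7, 8:7, 9:5, 10:6, 11:7, 12:4, 13:6, 14:6
Odd-degree vertices: 1, 3, 7, 8, 9, 11.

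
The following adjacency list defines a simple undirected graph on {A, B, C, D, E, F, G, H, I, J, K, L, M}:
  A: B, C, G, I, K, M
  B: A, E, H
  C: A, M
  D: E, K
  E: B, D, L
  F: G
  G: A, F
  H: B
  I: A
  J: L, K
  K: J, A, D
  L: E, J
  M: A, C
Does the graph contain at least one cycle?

|V| = 13, |E| = 15, number of components = 1.
One cycle is A-B-E-L-J-K-A.

Yes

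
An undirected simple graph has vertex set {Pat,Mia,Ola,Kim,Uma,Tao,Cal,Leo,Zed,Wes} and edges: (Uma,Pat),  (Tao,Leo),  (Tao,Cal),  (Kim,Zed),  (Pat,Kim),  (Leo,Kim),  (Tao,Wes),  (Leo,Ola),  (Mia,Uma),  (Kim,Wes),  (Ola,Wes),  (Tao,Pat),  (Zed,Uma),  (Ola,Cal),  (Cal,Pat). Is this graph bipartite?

No

The cycle Tao-Cal-Pat-Tao has length 3, which is odd, so the graph is not bipartite.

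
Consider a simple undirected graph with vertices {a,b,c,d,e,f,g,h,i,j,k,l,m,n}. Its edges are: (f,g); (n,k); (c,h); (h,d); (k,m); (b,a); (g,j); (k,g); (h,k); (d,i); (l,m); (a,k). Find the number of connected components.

Component: {e}
Component: {a, b, c, d, f, g, h, i, j, k, l, m, n}

2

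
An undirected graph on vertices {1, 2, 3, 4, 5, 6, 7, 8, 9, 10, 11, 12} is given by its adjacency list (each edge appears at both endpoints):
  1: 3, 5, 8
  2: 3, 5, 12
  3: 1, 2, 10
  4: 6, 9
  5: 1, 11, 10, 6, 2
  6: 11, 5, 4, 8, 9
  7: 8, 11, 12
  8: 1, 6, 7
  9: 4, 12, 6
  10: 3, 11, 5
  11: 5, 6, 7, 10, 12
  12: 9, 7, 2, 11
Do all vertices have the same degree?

No

Degrees: 1:3, 2:3, 3:3, 4:2, 5:5, 6:5, 7:3, 8:3, 9:3, 10:3, 11:5, 12:4
Degrees are not all equal (e.g. deg(4)=2 but deg(5)=5); not regular.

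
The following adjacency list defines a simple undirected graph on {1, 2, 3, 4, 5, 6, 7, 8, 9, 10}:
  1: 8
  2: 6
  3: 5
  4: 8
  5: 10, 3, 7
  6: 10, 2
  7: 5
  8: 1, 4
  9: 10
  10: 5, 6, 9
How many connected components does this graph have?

2

Component: {1, 4, 8}
Component: {2, 3, 5, 6, 7, 9, 10}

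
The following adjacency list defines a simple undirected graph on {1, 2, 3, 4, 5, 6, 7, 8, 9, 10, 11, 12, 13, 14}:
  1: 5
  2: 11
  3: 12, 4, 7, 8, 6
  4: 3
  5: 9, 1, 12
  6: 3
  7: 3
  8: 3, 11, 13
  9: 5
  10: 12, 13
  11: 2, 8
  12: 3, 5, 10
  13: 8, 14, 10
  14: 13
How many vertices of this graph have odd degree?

12

Degrees: 1:1, 2:1, 3:5, 4:1, 5:3, 6:1, 7:1, 8:3, 9:1, 10:2, 11:2, 12:3, 13:3, 14:1
Odd-degree vertices: 1, 2, 3, 4, 5, 6, 7, 8, 9, 12, 13, 14.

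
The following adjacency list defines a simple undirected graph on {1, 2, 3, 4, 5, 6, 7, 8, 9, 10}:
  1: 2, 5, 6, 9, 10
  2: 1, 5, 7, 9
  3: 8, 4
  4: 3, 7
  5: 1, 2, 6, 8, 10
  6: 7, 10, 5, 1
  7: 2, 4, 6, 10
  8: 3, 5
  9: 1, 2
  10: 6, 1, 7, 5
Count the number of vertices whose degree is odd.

2

Degrees: 1:5, 2:4, 3:2, 4:2, 5:5, 6:4, 7:4, 8:2, 9:2, 10:4
Odd-degree vertices: 1, 5.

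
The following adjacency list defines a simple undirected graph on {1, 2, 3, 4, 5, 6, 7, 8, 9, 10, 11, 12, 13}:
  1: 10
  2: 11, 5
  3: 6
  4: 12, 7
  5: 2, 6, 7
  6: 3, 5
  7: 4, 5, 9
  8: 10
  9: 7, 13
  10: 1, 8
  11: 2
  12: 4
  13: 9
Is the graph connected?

No

Component: {1, 8, 10}
Component: {2, 3, 4, 5, 6, 7, 9, 11, 12, 13}
There are 2 separate components, so the graph is not connected.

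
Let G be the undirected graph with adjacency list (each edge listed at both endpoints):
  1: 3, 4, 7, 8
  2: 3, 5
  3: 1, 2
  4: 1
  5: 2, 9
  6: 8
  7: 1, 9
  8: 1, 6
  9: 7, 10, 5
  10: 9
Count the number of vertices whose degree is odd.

4

Degrees: 1:4, 2:2, 3:2, 4:1, 5:2, 6:1, 7:2, 8:2, 9:3, 10:1
Odd-degree vertices: 4, 6, 9, 10.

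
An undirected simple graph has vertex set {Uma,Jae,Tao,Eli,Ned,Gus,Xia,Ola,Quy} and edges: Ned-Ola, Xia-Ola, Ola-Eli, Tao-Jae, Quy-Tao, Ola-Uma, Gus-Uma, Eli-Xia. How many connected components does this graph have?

2

Component: {Jae, Tao, Quy}
Component: {Uma, Eli, Ned, Gus, Xia, Ola}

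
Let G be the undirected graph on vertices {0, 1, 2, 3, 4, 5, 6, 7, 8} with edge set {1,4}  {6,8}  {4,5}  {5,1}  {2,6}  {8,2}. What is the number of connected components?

Component: {0}
Component: {3}
Component: {7}
Component: {1, 4, 5}
Component: {2, 6, 8}

5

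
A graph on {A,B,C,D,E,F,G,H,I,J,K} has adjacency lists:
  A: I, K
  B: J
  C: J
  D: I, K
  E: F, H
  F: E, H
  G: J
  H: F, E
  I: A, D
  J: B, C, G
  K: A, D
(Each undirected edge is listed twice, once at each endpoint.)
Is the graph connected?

No

Component: {E, F, H}
Component: {A, D, I, K}
Component: {B, C, G, J}
There are 3 separate components, so the graph is not connected.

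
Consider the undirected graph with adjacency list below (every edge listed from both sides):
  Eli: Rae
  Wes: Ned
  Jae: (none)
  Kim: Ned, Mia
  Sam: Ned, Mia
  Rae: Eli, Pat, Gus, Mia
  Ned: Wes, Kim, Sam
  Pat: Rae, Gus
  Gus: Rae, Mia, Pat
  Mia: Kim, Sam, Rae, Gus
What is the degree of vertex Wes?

Neighbors of Wes: Ned.

1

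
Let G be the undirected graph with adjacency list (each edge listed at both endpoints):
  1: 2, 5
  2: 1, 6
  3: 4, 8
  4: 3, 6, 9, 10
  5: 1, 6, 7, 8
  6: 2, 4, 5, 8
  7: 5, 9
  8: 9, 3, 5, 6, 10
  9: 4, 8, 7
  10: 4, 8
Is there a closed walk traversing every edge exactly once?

No

Degrees: 1:2, 2:2, 3:2, 4:4, 5:4, 6:4, 7:2, 8:5, 9:3, 10:2
8, 9 have odd degree; an Eulerian circuit needs every degree to be even, so none exists.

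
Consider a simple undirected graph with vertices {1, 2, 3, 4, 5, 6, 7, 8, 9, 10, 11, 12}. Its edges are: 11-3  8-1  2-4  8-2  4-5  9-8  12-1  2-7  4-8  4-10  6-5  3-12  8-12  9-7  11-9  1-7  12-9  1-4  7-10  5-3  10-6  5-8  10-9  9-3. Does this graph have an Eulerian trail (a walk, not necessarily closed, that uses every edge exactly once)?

Degrees: 1:4, 2:3, 3:4, 4:5, 5:4, 6:2, 7:4, 8:6, 9:6, 10:4, 11:2, 12:4
Odd-degree vertices: 2, 4 (2 total).
The non-isolated vertices are connected and exactly 2 have odd degree, so an Eulerian trail exists (from 2 to 4).

Yes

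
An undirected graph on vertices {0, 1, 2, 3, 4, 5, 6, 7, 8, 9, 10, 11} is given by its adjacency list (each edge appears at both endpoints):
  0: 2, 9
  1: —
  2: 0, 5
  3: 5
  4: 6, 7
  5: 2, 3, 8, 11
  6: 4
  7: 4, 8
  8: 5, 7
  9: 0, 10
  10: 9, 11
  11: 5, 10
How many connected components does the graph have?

2

Component: {1}
Component: {0, 2, 3, 4, 5, 6, 7, 8, 9, 10, 11}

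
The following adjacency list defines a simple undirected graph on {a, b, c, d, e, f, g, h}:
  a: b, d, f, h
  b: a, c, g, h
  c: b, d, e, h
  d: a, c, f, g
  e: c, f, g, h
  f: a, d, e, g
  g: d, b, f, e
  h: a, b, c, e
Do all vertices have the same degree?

Degrees: a:4, b:4, c:4, d:4, e:4, f:4, g:4, h:4
All degrees equal 4; the graph is regular.

Yes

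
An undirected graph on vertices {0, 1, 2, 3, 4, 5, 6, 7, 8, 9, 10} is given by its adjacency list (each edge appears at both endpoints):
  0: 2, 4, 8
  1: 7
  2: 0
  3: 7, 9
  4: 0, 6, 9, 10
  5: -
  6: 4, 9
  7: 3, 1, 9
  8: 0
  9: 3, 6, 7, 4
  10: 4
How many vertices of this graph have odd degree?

6

Degrees: 0:3, 1:1, 2:1, 3:2, 4:4, 5:0, 6:2, 7:3, 8:1, 9:4, 10:1
Odd-degree vertices: 0, 1, 2, 7, 8, 10.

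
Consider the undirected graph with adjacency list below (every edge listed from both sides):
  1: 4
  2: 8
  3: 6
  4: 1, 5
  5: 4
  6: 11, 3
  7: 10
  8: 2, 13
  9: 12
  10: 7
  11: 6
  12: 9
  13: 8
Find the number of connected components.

Component: {7, 10}
Component: {9, 12}
Component: {1, 4, 5}
Component: {2, 8, 13}
Component: {3, 6, 11}

5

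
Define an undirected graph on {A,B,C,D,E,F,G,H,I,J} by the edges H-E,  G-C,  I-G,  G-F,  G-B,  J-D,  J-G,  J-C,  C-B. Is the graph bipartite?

No

G-C-J-G is an odd cycle (length 3), and a bipartite graph can contain only even cycles.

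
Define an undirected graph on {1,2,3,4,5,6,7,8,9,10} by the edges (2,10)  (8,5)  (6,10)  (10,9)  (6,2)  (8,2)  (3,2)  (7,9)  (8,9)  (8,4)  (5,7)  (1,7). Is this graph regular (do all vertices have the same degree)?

No

Degrees: 1:1, 2:4, 3:1, 4:1, 5:2, 6:2, 7:3, 8:4, 9:3, 10:3
Degrees are not all equal (e.g. deg(1)=1 but deg(2)=4); not regular.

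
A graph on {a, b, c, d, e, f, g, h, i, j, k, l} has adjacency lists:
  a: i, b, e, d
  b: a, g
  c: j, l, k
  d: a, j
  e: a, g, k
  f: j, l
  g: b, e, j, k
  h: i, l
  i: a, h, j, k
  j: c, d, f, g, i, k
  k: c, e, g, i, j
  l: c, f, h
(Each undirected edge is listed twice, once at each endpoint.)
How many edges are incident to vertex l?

3

Neighbors of l: c, f, h.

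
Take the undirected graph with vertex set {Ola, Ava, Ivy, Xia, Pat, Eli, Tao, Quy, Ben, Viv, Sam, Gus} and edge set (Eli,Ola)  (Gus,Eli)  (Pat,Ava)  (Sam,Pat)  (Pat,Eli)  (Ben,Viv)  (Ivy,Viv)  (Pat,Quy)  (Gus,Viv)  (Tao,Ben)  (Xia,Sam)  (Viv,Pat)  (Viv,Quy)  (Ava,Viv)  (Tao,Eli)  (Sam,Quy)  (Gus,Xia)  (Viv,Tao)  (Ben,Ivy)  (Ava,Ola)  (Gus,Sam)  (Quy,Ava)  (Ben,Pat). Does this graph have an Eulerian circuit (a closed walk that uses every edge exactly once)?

Degrees: Ola:2, Ava:4, Ivy:2, Xia:2, Pat:6, Eli:4, Tao:3, Quy:4, Ben:4, Viv:7, Sam:4, Gus:4
Tao, Viv have odd degree; an Eulerian circuit needs every degree to be even, so none exists.

No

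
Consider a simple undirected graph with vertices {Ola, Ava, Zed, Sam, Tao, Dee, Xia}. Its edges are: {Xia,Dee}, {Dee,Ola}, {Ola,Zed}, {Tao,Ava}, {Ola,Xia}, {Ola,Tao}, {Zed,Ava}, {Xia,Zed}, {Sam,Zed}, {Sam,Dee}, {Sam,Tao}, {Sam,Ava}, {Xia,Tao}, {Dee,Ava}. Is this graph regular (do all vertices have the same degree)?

Yes

Degrees: Ola:4, Ava:4, Zed:4, Sam:4, Tao:4, Dee:4, Xia:4
Every vertex has degree 4, so the graph is 4-regular.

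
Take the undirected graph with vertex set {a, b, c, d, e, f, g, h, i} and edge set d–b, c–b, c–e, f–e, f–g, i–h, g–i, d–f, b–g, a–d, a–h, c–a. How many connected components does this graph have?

1

Component: {a, b, c, d, e, f, g, h, i}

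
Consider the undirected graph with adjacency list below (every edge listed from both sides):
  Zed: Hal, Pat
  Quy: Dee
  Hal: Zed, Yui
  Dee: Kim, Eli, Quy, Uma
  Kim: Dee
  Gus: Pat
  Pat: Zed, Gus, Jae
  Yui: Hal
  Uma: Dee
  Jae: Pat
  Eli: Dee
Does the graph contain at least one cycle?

|V| = 11, |E| = 9, number of components = 2.
Since 9 = 11 - 2, the graph is a forest and contains no cycle.

No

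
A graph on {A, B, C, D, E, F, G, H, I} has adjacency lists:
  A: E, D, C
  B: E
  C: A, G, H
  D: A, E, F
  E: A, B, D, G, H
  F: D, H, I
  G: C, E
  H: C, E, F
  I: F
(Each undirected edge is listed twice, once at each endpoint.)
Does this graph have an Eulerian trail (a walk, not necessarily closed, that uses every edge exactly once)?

Degrees: A:3, B:1, C:3, D:3, E:5, F:3, G:2, H:3, I:1
Odd-degree vertices: A, B, C, D, E, F, H, I (8 total).
An Eulerian trail requires 0 or 2 odd-degree vertices; here there are 8.

No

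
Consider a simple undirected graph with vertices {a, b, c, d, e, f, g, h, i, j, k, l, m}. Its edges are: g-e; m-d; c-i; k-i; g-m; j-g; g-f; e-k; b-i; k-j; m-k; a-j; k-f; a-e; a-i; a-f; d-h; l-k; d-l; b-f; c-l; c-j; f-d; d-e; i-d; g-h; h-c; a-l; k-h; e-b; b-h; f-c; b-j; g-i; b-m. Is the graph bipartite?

Yes

A valid 2-coloring puts {e, f, h, i, j, l, m} on one side and {a, b, c, d, g, k} on the other; every edge crosses between the two sides.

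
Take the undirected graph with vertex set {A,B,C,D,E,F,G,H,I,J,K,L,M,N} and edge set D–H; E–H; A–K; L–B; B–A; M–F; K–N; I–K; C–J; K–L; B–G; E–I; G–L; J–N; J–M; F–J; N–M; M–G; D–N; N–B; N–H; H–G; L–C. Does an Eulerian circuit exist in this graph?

Degrees: A:2, B:4, C:2, D:2, E:2, F:2, G:4, H:4, I:2, J:4, K:4, L:4, M:4, N:6
Every vertex has even degree and the edges form a single connected piece, so an Eulerian circuit exists.

Yes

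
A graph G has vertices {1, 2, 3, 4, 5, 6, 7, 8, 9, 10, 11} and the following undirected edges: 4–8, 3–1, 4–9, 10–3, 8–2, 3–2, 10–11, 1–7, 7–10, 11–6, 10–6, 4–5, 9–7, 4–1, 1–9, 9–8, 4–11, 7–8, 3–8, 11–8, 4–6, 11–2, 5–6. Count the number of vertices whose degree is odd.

2

Degrees: 1:4, 2:3, 3:4, 4:6, 5:2, 6:4, 7:4, 8:6, 9:4, 10:4, 11:5
Odd-degree vertices: 2, 11.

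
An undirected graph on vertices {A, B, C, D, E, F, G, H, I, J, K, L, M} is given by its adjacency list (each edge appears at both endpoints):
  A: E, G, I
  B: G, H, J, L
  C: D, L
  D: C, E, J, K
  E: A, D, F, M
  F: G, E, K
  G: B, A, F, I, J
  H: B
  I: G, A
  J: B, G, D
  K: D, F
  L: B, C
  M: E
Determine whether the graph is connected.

A breadth-first search from A visits A, E, I, G, D, M, F, J, B, C, K, L, H — all 13 vertices — so the graph is connected.

Yes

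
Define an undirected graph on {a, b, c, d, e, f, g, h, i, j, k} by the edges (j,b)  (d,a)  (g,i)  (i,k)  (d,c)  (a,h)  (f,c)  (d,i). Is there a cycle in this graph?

No

The graph has 11 vertices, 8 edges, and 3 connected components.
A forest on 11 vertices with 3 components has exactly 8 edges, which matches — so no cycle.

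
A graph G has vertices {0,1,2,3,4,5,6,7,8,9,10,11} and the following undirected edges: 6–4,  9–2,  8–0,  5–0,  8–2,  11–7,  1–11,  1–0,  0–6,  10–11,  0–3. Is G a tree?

Yes

|V| = 12, |E| = 11.
Connected and |E| = |V| - 1, which characterizes a tree.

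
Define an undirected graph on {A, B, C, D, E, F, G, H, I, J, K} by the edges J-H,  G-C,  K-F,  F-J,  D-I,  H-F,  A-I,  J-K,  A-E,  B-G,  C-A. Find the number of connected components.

2

Component: {F, H, J, K}
Component: {A, B, C, D, E, G, I}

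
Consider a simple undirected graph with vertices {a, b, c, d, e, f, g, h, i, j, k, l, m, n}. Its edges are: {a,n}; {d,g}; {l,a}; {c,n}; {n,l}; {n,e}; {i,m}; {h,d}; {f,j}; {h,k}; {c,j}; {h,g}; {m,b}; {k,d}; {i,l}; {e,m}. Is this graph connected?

No

Component: {d, g, h, k}
Component: {a, b, c, e, f, i, j, l, m, n}
No edge joins these 2 groups, so the graph is disconnected.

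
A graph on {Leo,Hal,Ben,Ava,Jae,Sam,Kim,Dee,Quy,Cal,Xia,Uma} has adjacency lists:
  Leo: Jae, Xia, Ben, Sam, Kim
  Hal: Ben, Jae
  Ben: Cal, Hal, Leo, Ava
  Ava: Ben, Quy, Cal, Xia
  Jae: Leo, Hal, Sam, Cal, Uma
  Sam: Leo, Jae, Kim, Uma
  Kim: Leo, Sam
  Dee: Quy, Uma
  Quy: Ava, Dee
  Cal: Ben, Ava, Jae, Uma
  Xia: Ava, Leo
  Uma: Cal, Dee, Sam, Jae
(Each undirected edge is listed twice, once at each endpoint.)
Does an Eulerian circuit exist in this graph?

Degrees: Leo:5, Hal:2, Ben:4, Ava:4, Jae:5, Sam:4, Kim:2, Dee:2, Quy:2, Cal:4, Xia:2, Uma:4
Leo, Jae have odd degree; an Eulerian circuit needs every degree to be even, so none exists.

No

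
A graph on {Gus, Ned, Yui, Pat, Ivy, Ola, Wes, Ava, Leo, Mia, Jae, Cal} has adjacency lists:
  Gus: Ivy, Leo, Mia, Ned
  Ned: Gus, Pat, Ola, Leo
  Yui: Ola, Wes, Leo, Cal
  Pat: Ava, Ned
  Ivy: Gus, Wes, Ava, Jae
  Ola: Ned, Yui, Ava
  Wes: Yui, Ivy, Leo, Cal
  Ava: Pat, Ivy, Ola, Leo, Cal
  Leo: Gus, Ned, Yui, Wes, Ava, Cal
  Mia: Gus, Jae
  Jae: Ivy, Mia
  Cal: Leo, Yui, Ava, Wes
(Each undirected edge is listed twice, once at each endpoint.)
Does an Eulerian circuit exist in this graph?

No

Degrees: Gus:4, Ned:4, Yui:4, Pat:2, Ivy:4, Ola:3, Wes:4, Ava:5, Leo:6, Mia:2, Jae:2, Cal:4
Ola, Ava have odd degree; an Eulerian circuit needs every degree to be even, so none exists.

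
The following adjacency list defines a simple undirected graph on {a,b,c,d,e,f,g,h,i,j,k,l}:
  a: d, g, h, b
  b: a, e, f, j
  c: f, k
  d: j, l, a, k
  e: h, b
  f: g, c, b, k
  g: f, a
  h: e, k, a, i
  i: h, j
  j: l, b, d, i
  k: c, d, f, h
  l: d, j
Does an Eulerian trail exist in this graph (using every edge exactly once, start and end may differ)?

Yes

Degrees: a:4, b:4, c:2, d:4, e:2, f:4, g:2, h:4, i:2, j:4, k:4, l:2
Odd-degree vertices: none (0 total).
The non-isolated vertices are connected and exactly 0 have odd degree, so an Eulerian trail exists.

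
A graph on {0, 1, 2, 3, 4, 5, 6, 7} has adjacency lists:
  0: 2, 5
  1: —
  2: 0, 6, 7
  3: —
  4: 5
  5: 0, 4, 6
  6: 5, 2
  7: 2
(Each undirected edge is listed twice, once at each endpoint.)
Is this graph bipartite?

Color {1, 2, 3, 5} black and {0, 4, 6, 7} white. No edge joins two same-colored vertices, so the graph is bipartite.

Yes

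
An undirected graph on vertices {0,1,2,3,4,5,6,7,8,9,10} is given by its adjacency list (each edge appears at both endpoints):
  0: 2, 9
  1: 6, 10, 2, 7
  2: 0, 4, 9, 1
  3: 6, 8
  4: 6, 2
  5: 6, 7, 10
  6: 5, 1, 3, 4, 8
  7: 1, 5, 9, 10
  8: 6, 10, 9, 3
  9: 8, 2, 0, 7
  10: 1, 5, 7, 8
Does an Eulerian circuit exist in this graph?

No

Degrees: 0:2, 1:4, 2:4, 3:2, 4:2, 5:3, 6:5, 7:4, 8:4, 9:4, 10:4
Vertices with odd degree: 5, 6. An Eulerian circuit requires all degrees even.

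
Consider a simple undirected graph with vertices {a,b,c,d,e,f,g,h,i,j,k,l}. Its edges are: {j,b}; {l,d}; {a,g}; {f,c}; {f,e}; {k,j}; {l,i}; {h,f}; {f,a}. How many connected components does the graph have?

3

Component: {b, j, k}
Component: {d, i, l}
Component: {a, c, e, f, g, h}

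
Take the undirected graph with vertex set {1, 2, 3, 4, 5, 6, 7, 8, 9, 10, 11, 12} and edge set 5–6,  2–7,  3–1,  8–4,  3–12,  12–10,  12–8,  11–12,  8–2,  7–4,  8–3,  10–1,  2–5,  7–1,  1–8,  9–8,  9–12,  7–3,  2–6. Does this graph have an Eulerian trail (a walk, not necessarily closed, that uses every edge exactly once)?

Yes

Degrees: 1:4, 2:4, 3:4, 4:2, 5:2, 6:2, 7:4, 8:6, 9:2, 10:2, 11:1, 12:5
Odd-degree vertices: 11, 12 (2 total).
With 2 odd-degree vertices and all edges in one connected piece, an Eulerian trail exists (from 11 to 12).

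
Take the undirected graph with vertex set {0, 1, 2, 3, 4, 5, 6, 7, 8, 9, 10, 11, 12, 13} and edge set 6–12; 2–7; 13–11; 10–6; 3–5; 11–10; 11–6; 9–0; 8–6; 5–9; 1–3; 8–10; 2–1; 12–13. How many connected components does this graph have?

Component: {4}
Component: {6, 8, 10, 11, 12, 13}
Component: {0, 1, 2, 3, 5, 7, 9}

3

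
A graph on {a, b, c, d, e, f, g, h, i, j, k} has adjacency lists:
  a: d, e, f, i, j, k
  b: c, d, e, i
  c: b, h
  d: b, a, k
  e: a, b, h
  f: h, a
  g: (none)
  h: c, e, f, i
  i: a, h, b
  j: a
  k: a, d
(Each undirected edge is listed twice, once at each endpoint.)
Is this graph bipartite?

a-d-k-a is an odd cycle (length 3), and a bipartite graph can contain only even cycles.

No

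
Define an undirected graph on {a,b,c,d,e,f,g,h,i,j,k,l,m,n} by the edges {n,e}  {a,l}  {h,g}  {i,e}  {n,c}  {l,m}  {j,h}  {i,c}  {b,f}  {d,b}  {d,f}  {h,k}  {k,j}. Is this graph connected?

Component: {a, l, m}
Component: {b, d, f}
Component: {c, e, i, n}
Component: {g, h, j, k}
No edge joins these 4 groups, so the graph is disconnected.

No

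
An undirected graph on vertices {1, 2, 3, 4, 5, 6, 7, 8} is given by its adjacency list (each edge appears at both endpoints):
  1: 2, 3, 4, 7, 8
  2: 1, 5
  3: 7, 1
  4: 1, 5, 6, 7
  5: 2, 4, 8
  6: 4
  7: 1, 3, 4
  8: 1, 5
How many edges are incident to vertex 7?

Neighbors of 7: 1, 3, 4.

3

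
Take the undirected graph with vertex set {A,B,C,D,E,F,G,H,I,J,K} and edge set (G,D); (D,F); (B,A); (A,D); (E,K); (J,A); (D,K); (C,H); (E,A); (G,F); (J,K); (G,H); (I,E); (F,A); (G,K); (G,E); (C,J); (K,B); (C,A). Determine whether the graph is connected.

A breadth-first search from A visits A, E, D, B, J, F, C, I, G, K, H — all 11 vertices — so the graph is connected.

Yes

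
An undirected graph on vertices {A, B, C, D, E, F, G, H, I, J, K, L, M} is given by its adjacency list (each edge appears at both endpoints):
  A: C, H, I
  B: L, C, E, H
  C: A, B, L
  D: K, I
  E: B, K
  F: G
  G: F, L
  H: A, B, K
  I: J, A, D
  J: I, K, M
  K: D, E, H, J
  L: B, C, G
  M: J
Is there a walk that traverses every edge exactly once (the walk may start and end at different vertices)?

Degrees: A:3, B:4, C:3, D:2, E:2, F:1, G:2, H:3, I:3, J:3, K:4, L:3, M:1
Odd-degree vertices: A, C, F, H, I, J, L, M (8 total).
With 8 odd-degree vertices (more than two), no single trail can use every edge.

No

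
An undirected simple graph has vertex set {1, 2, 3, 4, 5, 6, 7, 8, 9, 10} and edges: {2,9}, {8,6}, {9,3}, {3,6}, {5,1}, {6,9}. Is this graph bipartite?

No

3-6-9-3 is an odd cycle (length 3), and a bipartite graph can contain only even cycles.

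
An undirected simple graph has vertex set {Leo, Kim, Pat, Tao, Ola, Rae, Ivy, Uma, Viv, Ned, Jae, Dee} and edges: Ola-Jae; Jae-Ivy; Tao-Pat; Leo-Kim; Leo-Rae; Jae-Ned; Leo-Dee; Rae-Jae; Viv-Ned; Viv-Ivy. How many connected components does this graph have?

Component: {Uma}
Component: {Pat, Tao}
Component: {Leo, Kim, Ola, Rae, Ivy, Viv, Ned, Jae, Dee}

3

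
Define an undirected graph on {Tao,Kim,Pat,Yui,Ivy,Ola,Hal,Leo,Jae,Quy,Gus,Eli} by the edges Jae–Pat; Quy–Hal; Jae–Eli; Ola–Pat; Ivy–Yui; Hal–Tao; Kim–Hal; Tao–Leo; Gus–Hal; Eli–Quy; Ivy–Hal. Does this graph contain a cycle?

No

|V| = 12, |E| = 11, number of components = 1.
Since 11 = 12 - 1, the graph is a forest and contains no cycle.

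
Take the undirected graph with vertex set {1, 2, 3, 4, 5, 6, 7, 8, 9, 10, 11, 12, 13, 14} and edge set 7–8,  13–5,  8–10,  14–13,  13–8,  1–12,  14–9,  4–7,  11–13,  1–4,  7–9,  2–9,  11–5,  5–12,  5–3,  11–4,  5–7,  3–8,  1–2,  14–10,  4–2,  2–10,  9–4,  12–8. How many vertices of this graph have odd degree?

8

Degrees: 1:3, 2:4, 3:2, 4:5, 5:5, 6:0, 7:4, 8:5, 9:4, 10:3, 11:3, 12:3, 13:4, 14:3
Odd-degree vertices: 1, 4, 5, 8, 10, 11, 12, 14.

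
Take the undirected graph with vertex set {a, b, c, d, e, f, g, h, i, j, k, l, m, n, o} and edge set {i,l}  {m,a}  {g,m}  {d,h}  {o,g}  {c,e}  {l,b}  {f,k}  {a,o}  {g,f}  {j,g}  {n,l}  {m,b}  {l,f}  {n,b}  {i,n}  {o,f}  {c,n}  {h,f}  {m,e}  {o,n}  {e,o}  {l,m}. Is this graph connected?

Yes

Starting from a and exploring outward reaches every vertex (a, o, m, f, e, n, g, l, b, k, h, c, i, j, d); the graph is connected.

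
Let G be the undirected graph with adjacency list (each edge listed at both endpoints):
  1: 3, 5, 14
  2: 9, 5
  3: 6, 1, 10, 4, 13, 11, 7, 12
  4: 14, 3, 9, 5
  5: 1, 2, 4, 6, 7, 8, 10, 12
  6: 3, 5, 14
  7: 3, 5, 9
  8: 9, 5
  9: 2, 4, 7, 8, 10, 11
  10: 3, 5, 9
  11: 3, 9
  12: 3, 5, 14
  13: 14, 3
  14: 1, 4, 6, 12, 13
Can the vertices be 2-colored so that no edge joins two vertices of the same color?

Partition the vertices as {3, 5, 9, 14} vs {1, 2, 4, 6, 7, 8, 10, 11, 12, 13}. Each listed edge has one endpoint in each part, so the graph is bipartite.

Yes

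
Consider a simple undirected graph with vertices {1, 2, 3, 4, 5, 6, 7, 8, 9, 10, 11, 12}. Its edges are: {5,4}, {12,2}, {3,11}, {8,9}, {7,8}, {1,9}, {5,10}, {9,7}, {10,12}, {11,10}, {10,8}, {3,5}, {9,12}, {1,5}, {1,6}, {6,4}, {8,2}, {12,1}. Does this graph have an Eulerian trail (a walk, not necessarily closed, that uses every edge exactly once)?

Yes

Degrees: 1:4, 2:2, 3:2, 4:2, 5:4, 6:2, 7:2, 8:4, 9:4, 10:4, 11:2, 12:4
Odd-degree vertices: none (0 total).
The non-isolated vertices are connected and exactly 0 have odd degree, so an Eulerian trail exists.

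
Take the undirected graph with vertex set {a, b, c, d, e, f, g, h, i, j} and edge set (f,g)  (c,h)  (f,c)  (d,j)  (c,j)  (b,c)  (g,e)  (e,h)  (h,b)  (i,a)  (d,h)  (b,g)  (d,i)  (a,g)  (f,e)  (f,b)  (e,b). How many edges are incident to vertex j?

Neighbors of j: c, d.

2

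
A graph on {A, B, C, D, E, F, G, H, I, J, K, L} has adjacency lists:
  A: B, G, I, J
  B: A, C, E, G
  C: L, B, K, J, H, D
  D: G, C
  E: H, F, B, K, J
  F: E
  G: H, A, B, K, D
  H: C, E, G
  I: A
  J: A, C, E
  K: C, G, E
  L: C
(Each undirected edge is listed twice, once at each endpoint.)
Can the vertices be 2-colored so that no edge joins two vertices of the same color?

No

The cycle B-A-G-B has length 3, which is odd, so the graph is not bipartite.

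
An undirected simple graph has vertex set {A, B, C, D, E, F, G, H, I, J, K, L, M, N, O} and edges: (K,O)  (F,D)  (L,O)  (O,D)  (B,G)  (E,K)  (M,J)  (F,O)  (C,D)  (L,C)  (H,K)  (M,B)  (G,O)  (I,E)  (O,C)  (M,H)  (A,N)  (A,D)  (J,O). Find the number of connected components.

Component: {A, B, C, D, E, F, G, H, I, J, K, L, M, N, O}

1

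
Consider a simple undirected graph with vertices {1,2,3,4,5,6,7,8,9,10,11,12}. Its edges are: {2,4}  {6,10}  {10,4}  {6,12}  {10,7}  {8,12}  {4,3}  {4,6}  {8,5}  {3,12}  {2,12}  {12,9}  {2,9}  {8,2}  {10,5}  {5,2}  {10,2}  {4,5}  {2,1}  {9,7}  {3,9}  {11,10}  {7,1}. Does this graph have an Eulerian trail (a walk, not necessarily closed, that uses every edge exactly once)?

Degrees: 1:2, 2:7, 3:3, 4:5, 5:4, 6:3, 7:3, 8:3, 9:4, 10:6, 11:1, 12:5
Odd-degree vertices: 2, 3, 4, 6, 7, 8, 11, 12 (8 total).
An Eulerian trail requires 0 or 2 odd-degree vertices; here there are 8.

No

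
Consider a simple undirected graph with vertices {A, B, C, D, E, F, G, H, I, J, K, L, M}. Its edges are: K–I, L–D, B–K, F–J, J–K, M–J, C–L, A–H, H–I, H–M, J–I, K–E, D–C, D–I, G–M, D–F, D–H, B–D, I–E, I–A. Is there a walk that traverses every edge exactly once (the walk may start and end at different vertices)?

Degrees: A:2, B:2, C:2, D:6, E:2, F:2, G:1, H:4, I:6, J:4, K:4, L:2, M:3
Odd-degree vertices: G, M (2 total).
With 2 odd-degree vertices and all edges in one connected piece, an Eulerian trail exists (from G to M).

Yes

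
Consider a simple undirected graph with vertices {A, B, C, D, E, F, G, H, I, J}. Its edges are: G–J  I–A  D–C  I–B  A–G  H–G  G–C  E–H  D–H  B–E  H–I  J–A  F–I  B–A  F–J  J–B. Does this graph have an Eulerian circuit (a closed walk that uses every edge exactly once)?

Yes

Degrees: A:4, B:4, C:2, D:2, E:2, F:2, G:4, H:4, I:4, J:4
All degrees are even and the non-isolated vertices are connected — an Eulerian circuit exists.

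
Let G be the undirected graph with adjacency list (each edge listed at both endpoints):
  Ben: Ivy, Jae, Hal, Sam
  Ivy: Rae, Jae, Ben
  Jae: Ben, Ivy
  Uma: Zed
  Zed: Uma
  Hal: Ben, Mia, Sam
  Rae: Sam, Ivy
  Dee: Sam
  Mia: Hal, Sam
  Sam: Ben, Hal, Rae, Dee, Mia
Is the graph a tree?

No

The graph has 10 vertices and 12 edges.
It splits into 2 components, so it cannot be a tree.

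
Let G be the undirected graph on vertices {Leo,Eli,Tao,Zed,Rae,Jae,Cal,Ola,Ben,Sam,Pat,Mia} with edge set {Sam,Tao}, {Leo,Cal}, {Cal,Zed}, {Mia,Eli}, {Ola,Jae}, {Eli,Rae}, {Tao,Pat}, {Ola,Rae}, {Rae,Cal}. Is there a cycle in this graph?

|V| = 12, |E| = 9, number of components = 3.
A forest on 12 vertices with 3 components has exactly 9 edges, which matches — so no cycle.

No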